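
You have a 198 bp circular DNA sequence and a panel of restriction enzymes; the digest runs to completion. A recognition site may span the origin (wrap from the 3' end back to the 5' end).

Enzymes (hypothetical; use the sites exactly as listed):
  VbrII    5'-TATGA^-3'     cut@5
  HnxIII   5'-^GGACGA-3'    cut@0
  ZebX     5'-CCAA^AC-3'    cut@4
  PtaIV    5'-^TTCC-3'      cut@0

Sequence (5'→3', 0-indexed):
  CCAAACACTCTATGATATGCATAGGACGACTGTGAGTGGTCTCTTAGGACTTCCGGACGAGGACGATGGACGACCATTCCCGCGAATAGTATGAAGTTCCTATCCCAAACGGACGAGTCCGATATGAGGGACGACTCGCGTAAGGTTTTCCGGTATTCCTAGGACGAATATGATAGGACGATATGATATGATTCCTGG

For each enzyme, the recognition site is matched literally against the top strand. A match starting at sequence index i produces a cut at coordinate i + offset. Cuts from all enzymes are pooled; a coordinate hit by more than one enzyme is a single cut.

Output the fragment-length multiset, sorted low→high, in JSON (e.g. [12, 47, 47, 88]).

Site scan:
  VbrII TATGA/5: at [10, 89, 122, 168, 181, 186] ⇒ [15, 94, 127, 173, 186, 191]
  HnxIII GGACGA/0: at [23, 54, 60, 67, 110, 128, 161, 175] ⇒ [23, 54, 60, 67, 110, 128, 161, 175]
  ZebX CCAAAC/4: at [0, 104] ⇒ [4, 108]
  PtaIV TTCC/0: at [50, 76, 96, 147, 155, 191] ⇒ [50, 76, 96, 147, 155, 191]

All cut coordinates (distinct, sorted): [4, 15, 23, 50, 54, 60, 67, 76, 94, 96, 108, 110, 127, 128, 147, 155, 161, 173, 175, 186, 191]

Fragments:
  4→15: 11 bp
  15→23: 8 bp
  23→50: 27 bp
  50→54: 4 bp
  54→60: 6 bp
  60→67: 7 bp
  67→76: 9 bp
  76→94: 18 bp
  94→96: 2 bp
  96→108: 12 bp
  108→110: 2 bp
  110→127: 17 bp
  127→128: 1 bp
  128→147: 19 bp
  147→155: 8 bp
  155→161: 6 bp
  161→173: 12 bp
  173→175: 2 bp
  175→186: 11 bp
  186→191: 5 bp
  191→4 (wrap): 198-191+4 = 11 bp

[1,2,2,2,4,5,6,6,7,8,8,9,11,11,11,12,12,17,18,19,27]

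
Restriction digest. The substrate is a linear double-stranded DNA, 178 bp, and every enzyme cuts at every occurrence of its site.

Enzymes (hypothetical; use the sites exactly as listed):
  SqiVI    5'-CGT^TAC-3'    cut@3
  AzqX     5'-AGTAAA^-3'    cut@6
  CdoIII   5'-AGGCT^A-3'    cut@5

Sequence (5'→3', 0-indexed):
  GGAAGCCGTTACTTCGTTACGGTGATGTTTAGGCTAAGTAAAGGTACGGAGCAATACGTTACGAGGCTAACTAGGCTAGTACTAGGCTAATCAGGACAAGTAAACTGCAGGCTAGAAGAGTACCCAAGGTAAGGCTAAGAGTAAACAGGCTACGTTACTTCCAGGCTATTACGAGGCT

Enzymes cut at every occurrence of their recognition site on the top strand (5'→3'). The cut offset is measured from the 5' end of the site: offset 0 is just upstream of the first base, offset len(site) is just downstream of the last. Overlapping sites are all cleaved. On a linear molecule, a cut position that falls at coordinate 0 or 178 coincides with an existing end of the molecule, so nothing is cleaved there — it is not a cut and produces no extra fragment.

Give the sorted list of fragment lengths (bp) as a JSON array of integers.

[4,6,7,8,9,9,9,9,9,11,11,12,16,17,18,23]

Per-enzyme occurrences:
  SqiVI CGTTAC/3: at [6, 14, 56, 152] ⇒ [9, 17, 59, 155]
  AzqX AGTAAA/6: at [36, 98, 139] ⇒ [42, 104, 145]
  CdoIII AGGCTA/5: at [30, 63, 72, 83, 108, 131, 146, 162] ⇒ [35, 68, 77, 88, 113, 136, 151, 167]

All cut coordinates (distinct, sorted): [9, 17, 35, 42, 59, 68, 77, 88, 104, 113, 136, 145, 151, 155, 167]

Fragment lengths:
  [0,9): 9 bp
  [9,17): 8 bp
  [17,35): 18 bp
  [35,42): 7 bp
  [42,59): 17 bp
  [59,68): 9 bp
  [68,77): 9 bp
  [77,88): 11 bp
  [88,104): 16 bp
  [104,113): 9 bp
  [113,136): 23 bp
  [136,145): 9 bp
  [145,151): 6 bp
  [151,155): 4 bp
  [155,167): 12 bp
  [167,178): 11 bp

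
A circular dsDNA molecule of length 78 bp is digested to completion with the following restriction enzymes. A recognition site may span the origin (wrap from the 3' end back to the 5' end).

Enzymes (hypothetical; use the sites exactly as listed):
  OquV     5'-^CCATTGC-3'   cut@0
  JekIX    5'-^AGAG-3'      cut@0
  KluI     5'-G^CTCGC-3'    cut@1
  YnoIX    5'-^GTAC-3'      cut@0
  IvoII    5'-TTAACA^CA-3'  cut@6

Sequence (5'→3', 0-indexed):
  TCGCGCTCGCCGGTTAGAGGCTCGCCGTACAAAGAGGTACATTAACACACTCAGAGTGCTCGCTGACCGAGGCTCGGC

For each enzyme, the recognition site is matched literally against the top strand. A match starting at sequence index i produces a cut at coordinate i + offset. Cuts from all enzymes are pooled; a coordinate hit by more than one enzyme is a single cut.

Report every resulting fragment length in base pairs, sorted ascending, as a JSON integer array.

Site scan:
  OquV (CCATTGC, off=0): no sites
  JekIX (AGAG, off=0): starts [15, 32, 52] → cuts [15, 32, 52]
  KluI (GCTCGC, off=1): starts [4, 19, 57, 76] → cuts [5, 20, 58, 77]
  YnoIX (GTAC, off=0): starts [26, 36] → cuts [26, 36]
  IvoII (TTAACACA, off=6): starts [41] → cuts [47]

All cut coordinates (distinct, sorted): [5, 15, 20, 26, 32, 36, 47, 52, 58, 77]

Fragment lengths:
  5→15: 10 bp
  15→20: 5 bp
  20→26: 6 bp
  26→32: 6 bp
  32→36: 4 bp
  36→47: 11 bp
  47→52: 5 bp
  52→58: 6 bp
  58→77: 19 bp
  77→5 (wrap): 78-77+5 = 6 bp

[4,5,5,6,6,6,6,10,11,19]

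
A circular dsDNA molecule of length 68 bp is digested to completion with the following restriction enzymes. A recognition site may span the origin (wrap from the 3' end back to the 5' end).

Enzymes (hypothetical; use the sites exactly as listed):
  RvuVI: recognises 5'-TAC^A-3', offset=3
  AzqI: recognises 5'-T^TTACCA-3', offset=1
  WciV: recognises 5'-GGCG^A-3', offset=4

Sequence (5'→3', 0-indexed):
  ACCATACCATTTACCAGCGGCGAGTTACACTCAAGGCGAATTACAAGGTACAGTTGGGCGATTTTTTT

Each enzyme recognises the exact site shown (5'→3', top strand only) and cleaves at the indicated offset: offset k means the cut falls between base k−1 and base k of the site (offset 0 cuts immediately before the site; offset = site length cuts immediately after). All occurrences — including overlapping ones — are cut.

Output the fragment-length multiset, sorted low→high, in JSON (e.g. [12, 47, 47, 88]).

[6,6,6,7,9,10,12,12]

Per-enzyme occurrences:
  RvuVI (TACA, off=3): starts [25, 41, 48] → cuts [28, 44, 51]
  AzqI (TTTACCA, off=1): starts [9, 65] → cuts [10, 66]
  WciV (GGCGA, off=4): starts [18, 34, 56] → cuts [22, 38, 60]

Pooled cuts: [10, 22, 28, 38, 44, 51, 60, 66]

Fragment lengths:
  10→22: 12 bp
  22→28: 6 bp
  28→38: 10 bp
  38→44: 6 bp
  44→51: 7 bp
  51→60: 9 bp
  60→66: 6 bp
  66→10 (wrap): 68-66+10 = 12 bp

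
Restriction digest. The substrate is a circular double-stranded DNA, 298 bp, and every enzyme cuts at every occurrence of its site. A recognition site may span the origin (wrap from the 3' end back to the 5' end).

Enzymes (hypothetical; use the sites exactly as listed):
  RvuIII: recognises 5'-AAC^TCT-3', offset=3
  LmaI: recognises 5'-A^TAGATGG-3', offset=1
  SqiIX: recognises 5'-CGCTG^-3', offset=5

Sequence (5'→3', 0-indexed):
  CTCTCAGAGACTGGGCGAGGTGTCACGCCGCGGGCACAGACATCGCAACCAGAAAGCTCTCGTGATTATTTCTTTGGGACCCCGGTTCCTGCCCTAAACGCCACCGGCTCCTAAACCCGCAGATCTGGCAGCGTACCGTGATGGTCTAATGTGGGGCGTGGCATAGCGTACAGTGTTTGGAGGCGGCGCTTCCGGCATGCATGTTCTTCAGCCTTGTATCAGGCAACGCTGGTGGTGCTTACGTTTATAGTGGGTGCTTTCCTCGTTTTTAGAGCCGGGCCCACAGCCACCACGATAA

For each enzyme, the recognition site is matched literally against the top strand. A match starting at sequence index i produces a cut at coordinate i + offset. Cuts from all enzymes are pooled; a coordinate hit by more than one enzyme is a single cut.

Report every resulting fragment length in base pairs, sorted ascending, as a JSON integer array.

Scan for sites:
  RvuIII (AACTCT, off=3): starts [296] → cuts [1]
  LmaI (ATAGATGG, off=1): no sites
  SqiIX (CGCTG, off=5): starts [226] → cuts [231]

Pooled cuts: [1, 231]

Fragments:
  1→231: 230 bp
  231→1 (wrap): 298-231+1 = 68 bp

[68,230]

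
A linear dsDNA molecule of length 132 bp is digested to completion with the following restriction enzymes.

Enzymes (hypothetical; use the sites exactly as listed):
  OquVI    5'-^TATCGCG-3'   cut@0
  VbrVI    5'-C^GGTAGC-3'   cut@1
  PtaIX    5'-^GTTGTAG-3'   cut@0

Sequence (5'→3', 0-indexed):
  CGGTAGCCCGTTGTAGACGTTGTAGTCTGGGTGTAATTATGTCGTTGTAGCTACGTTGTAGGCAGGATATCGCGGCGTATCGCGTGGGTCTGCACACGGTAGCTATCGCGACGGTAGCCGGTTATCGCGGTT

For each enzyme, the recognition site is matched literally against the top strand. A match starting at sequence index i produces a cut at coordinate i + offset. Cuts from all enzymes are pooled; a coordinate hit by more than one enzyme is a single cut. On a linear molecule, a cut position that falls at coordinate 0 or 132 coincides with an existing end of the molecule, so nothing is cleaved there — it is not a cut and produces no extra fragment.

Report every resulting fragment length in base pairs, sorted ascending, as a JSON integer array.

Per-enzyme occurrences:
  OquVI (TATCGCG, off=0): starts [67, 77, 103, 122] → cuts [67, 77, 103, 122]
  VbrVI (CGGTAGC, off=1): starts [0, 96, 111] → cuts [1, 97, 112]
  PtaIX (GTTGTAG, off=0): starts [9, 18, 43, 54] → cuts [9, 18, 43, 54]

All cut coordinates (distinct, sorted): [1, 9, 18, 43, 54, 67, 77, 97, 103, 112, 122]

Fragments:
  [0,1): 1 bp
  [1,9): 8 bp
  [9,18): 9 bp
  [18,43): 25 bp
  [43,54): 11 bp
  [54,67): 13 bp
  [67,77): 10 bp
  [77,97): 20 bp
  [97,103): 6 bp
  [103,112): 9 bp
  [112,122): 10 bp
  [122,132): 10 bp

[1,6,8,9,9,10,10,10,11,13,20,25]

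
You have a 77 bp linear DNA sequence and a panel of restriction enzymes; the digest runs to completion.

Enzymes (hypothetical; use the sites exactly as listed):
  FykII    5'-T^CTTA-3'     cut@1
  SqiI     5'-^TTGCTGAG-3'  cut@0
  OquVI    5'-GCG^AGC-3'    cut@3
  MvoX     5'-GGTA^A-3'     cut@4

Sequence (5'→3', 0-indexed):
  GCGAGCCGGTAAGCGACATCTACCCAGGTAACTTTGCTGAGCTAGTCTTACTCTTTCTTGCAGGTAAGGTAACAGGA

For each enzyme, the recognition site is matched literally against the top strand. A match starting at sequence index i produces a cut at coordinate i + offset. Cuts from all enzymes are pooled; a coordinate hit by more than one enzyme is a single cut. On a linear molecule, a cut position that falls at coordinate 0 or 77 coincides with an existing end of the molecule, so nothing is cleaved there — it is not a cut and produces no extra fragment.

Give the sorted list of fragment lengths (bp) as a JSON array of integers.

[3,3,5,6,8,13,19,20]

Per-enzyme occurrences:
  FykII TCTTA/1: at [45] ⇒ [46]
  SqiI TTGCTGAG/0: at [33] ⇒ [33]
  OquVI GCGAGC/3: at [0] ⇒ [3]
  MvoX GGTAA/4: at [7, 26, 62, 67] ⇒ [11, 30, 66, 71]

Pooled cuts: [3, 11, 30, 33, 46, 66, 71]

Fragment lengths:
  [0,3): 3 bp
  [3,11): 8 bp
  [11,30): 19 bp
  [30,33): 3 bp
  [33,46): 13 bp
  [46,66): 20 bp
  [66,71): 5 bp
  [71,77): 6 bp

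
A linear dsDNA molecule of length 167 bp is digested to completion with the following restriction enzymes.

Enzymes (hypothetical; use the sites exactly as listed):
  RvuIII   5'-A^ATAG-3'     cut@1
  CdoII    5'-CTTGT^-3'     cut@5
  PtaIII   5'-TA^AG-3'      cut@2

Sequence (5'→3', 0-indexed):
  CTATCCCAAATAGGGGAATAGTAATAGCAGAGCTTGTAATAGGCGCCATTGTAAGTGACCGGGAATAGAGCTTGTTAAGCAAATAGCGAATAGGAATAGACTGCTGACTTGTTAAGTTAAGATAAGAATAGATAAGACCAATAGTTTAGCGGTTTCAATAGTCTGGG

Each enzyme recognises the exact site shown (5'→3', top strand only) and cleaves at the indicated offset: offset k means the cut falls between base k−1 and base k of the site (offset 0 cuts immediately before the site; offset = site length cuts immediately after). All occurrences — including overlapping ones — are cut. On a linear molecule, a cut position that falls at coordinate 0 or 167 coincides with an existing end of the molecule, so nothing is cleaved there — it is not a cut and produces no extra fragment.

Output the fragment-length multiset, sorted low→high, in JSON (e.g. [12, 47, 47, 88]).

[1,2,2,3,5,5,5,6,6,6,7,7,8,9,10,11,11,14,15,17,17]

Per-enzyme occurrences:
  RvuIII (AATAG, off=1): starts [8, 16, 22, 37, 63, 81, 88, 94, 126, 139, 156] → cuts [9, 17, 23, 38, 64, 82, 89, 95, 127, 140, 157]
  CdoII (CTTGT, off=5): starts [32, 70, 107] → cuts [37, 75, 112]
  PtaIII (TAAG, off=2): starts [51, 75, 112, 117, 122, 132] → cuts [53, 77, 114, 119, 124, 134]

All cut coordinates (distinct, sorted): [9, 17, 23, 37, 38, 53, 64, 75, 77, 82, 89, 95, 112, 114, 119, 124, 127, 134, 140, 157]

Fragments:
  [0,9): 9 bp
  [9,17): 8 bp
  [17,23): 6 bp
  [23,37): 14 bp
  [37,38): 1 bp
  [38,53): 15 bp
  [53,64): 11 bp
  [64,75): 11 bp
  [75,77): 2 bp
  [77,82): 5 bp
  [82,89): 7 bp
  [89,95): 6 bp
  [95,112): 17 bp
  [112,114): 2 bp
  [114,119): 5 bp
  [119,124): 5 bp
  [124,127): 3 bp
  [127,134): 7 bp
  [134,140): 6 bp
  [140,157): 17 bp
  [157,167): 10 bp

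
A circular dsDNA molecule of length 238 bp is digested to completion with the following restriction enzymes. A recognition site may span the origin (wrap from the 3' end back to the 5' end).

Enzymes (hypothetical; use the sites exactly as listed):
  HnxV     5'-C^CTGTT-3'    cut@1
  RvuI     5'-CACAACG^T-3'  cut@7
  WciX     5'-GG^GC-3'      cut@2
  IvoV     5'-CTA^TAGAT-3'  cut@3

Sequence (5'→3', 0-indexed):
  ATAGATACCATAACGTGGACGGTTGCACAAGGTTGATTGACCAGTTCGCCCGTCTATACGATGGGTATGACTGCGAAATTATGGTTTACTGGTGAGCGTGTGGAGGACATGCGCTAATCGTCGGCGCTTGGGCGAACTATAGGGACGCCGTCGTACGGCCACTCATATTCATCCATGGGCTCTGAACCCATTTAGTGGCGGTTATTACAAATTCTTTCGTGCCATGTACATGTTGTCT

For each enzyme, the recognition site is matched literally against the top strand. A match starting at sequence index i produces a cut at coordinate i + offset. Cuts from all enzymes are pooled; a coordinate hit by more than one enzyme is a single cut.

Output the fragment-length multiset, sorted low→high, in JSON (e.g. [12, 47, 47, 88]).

Scan for sites:
  HnxV (CCTGTT, off=1): no sites
  RvuI (CACAACGT, off=7): no sites
  WciX GGGC/2: at [129, 176] ⇒ [131, 178]
  IvoV CTATAGAT/3: at [236] ⇒ [1]

All cut coordinates (distinct, sorted): [1, 131, 178]

Fragments:
  1→131: 130 bp
  131→178: 47 bp
  178→1 (wrap): 238-178+1 = 61 bp

[47,61,130]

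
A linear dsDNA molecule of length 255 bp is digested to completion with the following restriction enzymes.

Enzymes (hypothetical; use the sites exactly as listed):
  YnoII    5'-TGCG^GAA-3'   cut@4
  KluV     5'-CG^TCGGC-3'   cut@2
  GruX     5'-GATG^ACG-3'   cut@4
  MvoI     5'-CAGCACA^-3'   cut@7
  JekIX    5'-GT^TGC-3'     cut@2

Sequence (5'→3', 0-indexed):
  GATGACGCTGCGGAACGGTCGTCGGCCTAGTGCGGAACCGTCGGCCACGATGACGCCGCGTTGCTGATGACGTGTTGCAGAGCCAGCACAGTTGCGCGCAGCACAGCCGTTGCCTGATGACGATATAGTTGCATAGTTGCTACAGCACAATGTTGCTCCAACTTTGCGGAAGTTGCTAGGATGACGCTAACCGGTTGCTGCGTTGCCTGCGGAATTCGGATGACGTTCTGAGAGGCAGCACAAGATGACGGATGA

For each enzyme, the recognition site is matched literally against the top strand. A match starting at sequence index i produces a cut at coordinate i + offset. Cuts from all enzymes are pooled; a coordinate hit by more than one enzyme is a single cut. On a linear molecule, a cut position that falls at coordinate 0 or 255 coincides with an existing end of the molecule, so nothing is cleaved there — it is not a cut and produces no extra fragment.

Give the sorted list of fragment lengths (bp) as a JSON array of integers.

Site scan:
  YnoII TGCGGAA/4: at [8, 30, 164, 207] ⇒ [12, 34, 168, 211]
  KluV CGTCGGC/2: at [19, 38] ⇒ [21, 40]
  GruX GATGACG/4: at [0, 48, 65, 115, 179, 218, 243] ⇒ [4, 52, 69, 119, 183, 222, 247]
  MvoI CAGCACA/7: at [83, 98, 142, 235] ⇒ [90, 105, 149, 242]
  JekIX GTTGC/2: at [59, 73, 90, 108, 127, 135, 151, 171, 193, 201] ⇒ [61, 75, 92, 110, 129, 137, 153, 173, 195, 203]

All cut coordinates (distinct, sorted): [4, 12, 21, 34, 40, 52, 61, 69, 75, 90, 92, 105, 110, 119, 129, 137, 149, 153, 168, 173, 183, 195, 203, 211, 222, 242, 247]

Fragments:
  [0,4): 4 bp
  [4,12): 8 bp
  [12,21): 9 bp
  [21,34): 13 bp
  [34,40): 6 bp
  [40,52): 12 bp
  [52,61): 9 bp
  [61,69): 8 bp
  [69,75): 6 bp
  [75,90): 15 bp
  [90,92): 2 bp
  [92,105): 13 bp
  [105,110): 5 bp
  [110,119): 9 bp
  [119,129): 10 bp
  [129,137): 8 bp
  [137,149): 12 bp
  [149,153): 4 bp
  [153,168): 15 bp
  [168,173): 5 bp
  [173,183): 10 bp
  [183,195): 12 bp
  [195,203): 8 bp
  [203,211): 8 bp
  [211,222): 11 bp
  [222,242): 20 bp
  [242,247): 5 bp
  [247,255): 8 bp

[2,4,4,5,5,5,6,6,8,8,8,8,8,8,9,9,9,10,10,11,12,12,12,13,13,15,15,20]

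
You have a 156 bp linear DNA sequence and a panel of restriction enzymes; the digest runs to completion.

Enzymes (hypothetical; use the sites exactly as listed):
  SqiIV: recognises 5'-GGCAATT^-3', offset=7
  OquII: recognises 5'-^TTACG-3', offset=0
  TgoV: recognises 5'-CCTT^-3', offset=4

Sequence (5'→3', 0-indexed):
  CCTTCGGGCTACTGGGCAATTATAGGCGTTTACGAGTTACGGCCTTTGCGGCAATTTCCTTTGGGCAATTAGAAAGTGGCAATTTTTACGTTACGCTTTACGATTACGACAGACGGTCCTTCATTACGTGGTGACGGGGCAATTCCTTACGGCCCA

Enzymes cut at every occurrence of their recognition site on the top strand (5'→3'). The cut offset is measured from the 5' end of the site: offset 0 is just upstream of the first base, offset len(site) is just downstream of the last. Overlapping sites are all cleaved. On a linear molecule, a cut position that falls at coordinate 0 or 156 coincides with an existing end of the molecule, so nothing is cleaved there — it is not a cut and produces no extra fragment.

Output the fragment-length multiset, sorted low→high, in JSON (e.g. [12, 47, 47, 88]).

[1,2,2,2,4,5,5,6,7,7,8,8,9,10,10,14,17,18,21]

Per-enzyme occurrences:
  SqiIV (GGCAATT, off=7): starts [14, 49, 63, 77, 137] → cuts [21, 56, 70, 84, 144]
  OquII (TTACG, off=0): starts [29, 36, 85, 90, 97, 103, 123, 146] → cuts [29, 36, 85, 90, 97, 103, 123, 146]
  TgoV (CCTT, off=4): starts [0, 42, 57, 117, 144] → cuts [4, 46, 61, 121, 148]

All cut coordinates (distinct, sorted): [4, 21, 29, 36, 46, 56, 61, 70, 84, 85, 90, 97, 103, 121, 123, 144, 146, 148]

Fragments:
  [0,4): 4 bp
  [4,21): 17 bp
  [21,29): 8 bp
  [29,36): 7 bp
  [36,46): 10 bp
  [46,56): 10 bp
  [56,61): 5 bp
  [61,70): 9 bp
  [70,84): 14 bp
  [84,85): 1 bp
  [85,90): 5 bp
  [90,97): 7 bp
  [97,103): 6 bp
  [103,121): 18 bp
  [121,123): 2 bp
  [123,144): 21 bp
  [144,146): 2 bp
  [146,148): 2 bp
  [148,156): 8 bp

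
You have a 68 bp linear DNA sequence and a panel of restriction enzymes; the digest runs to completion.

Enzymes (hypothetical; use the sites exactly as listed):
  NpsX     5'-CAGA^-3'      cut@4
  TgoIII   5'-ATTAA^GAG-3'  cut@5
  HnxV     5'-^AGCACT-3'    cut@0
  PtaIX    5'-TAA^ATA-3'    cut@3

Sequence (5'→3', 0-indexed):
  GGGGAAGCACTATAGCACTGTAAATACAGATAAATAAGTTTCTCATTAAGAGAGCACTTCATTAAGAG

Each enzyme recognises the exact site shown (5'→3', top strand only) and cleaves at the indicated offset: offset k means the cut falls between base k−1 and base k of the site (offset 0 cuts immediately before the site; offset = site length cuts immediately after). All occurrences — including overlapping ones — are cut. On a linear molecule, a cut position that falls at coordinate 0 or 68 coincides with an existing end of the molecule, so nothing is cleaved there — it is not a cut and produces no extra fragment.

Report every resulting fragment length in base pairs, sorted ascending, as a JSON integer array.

Scan for sites:
  NpsX CAGA/4: at [26] ⇒ [30]
  TgoIII ATTAAGAG/5: at [44, 60] ⇒ [49, 65]
  HnxV AGCACT/0: at [5, 13, 52] ⇒ [5, 13, 52]
  PtaIX TAAATA/3: at [20, 30] ⇒ [23, 33]

Pooled cuts: [5, 13, 23, 30, 33, 49, 52, 65]

Fragment lengths:
  [0,5): 5 bp
  [5,13): 8 bp
  [13,23): 10 bp
  [23,30): 7 bp
  [30,33): 3 bp
  [33,49): 16 bp
  [49,52): 3 bp
  [52,65): 13 bp
  [65,68): 3 bp

[3,3,3,5,7,8,10,13,16]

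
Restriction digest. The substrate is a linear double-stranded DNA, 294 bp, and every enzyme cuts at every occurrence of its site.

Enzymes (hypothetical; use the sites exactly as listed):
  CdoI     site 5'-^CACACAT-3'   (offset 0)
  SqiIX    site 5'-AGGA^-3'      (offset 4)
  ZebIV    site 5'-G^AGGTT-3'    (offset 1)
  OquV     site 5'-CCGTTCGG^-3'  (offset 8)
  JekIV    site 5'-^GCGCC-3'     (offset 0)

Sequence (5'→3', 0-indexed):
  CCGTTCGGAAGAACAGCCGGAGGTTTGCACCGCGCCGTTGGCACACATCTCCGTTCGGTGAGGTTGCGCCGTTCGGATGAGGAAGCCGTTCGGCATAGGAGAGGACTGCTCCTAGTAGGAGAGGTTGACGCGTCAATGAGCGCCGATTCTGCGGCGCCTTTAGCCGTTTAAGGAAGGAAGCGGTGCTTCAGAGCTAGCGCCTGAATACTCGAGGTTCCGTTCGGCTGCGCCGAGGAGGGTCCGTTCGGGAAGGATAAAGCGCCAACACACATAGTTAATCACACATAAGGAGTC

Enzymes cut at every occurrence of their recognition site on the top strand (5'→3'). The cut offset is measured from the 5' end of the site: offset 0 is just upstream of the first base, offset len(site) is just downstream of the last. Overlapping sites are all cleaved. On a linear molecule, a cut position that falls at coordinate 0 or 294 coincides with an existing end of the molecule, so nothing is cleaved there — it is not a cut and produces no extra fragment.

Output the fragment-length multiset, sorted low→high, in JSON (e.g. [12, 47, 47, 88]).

[1,2,2,3,4,4,5,5,6,7,7,7,8,10,10,10,11,11,12,12,12,13,14,14,15,15,17,18,18,21]

Scan for sites:
  CdoI (CACACAT, off=0): starts [41, 265, 279] → cuts [41, 265, 279]
  SqiIX (AGGA, off=4): starts [79, 96, 101, 116, 170, 174, 232, 250, 287] → cuts [83, 100, 105, 120, 174, 178, 236, 254, 291]
  ZebIV (GAGGTT, off=1): starts [19, 59, 120, 210] → cuts [20, 60, 121, 211]
  OquV (CCGTTCGG, off=8): starts [0, 50, 68, 85, 216, 240] → cuts [8, 58, 76, 93, 224, 248]
  JekIV (GCGCC, off=0): starts [31, 65, 139, 153, 196, 226, 258] → cuts [31, 65, 139, 153, 196, 226, 258]

All cut coordinates (distinct, sorted): [8, 20, 31, 41, 58, 60, 65, 76, 83, 93, 100, 105, 120, 121, 139, 153, 174, 178, 196, 211, 224, 226, 236, 248, 254, 258, 265, 279, 291]

Fragment lengths:
  [0,8): 8 bp
  [8,20): 12 bp
  [20,31): 11 bp
  [31,41): 10 bp
  [41,58): 17 bp
  [58,60): 2 bp
  [60,65): 5 bp
  [65,76): 11 bp
  [76,83): 7 bp
  [83,93): 10 bp
  [93,100): 7 bp
  [100,105): 5 bp
  [105,120): 15 bp
  [120,121): 1 bp
  [121,139): 18 bp
  [139,153): 14 bp
  [153,174): 21 bp
  [174,178): 4 bp
  [178,196): 18 bp
  [196,211): 15 bp
  [211,224): 13 bp
  [224,226): 2 bp
  [226,236): 10 bp
  [236,248): 12 bp
  [248,254): 6 bp
  [254,258): 4 bp
  [258,265): 7 bp
  [265,279): 14 bp
  [279,291): 12 bp
  [291,294): 3 bp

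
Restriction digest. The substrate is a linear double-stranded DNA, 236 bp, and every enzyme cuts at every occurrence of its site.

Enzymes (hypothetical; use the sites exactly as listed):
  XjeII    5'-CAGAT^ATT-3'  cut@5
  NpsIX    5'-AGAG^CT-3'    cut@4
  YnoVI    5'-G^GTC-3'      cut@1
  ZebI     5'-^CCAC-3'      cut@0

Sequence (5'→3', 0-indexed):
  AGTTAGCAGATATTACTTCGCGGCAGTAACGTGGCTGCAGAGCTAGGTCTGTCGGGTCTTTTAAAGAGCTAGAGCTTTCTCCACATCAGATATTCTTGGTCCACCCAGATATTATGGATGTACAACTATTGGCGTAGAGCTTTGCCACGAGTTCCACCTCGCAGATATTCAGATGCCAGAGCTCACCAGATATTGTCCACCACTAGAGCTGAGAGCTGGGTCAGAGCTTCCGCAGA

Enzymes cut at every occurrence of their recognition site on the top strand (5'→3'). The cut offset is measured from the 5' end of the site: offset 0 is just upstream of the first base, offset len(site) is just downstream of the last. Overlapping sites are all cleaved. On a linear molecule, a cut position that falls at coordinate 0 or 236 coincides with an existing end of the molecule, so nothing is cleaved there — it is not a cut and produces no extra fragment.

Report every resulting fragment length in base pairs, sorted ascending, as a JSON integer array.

[2,3,4,4,5,5,6,6,7,7,7,9,9,9,10,10,10,11,11,13,13,15,29,31]

Scan for sites:
  XjeII (CAGATATT, off=5): starts [6, 86, 105, 161, 186] → cuts [11, 91, 110, 166, 191]
  NpsIX (AGAGCT, off=4): starts [38, 64, 70, 135, 177, 204, 211, 222] → cuts [42, 68, 74, 139, 181, 208, 215, 226]
  YnoVI (GGTC, off=1): starts [45, 54, 97, 218] → cuts [46, 55, 98, 219]
  ZebI (CCAC, off=0): starts [80, 100, 144, 153, 196, 199] → cuts [80, 100, 144, 153, 196, 199]

All cut coordinates (distinct, sorted): [11, 42, 46, 55, 68, 74, 80, 91, 98, 100, 110, 139, 144, 153, 166, 181, 191, 196, 199, 208, 215, 219, 226]

Fragment lengths:
  [0,11): 11 bp
  [11,42): 31 bp
  [42,46): 4 bp
  [46,55): 9 bp
  [55,68): 13 bp
  [68,74): 6 bp
  [74,80): 6 bp
  [80,91): 11 bp
  [91,98): 7 bp
  [98,100): 2 bp
  [100,110): 10 bp
  [110,139): 29 bp
  [139,144): 5 bp
  [144,153): 9 bp
  [153,166): 13 bp
  [166,181): 15 bp
  [181,191): 10 bp
  [191,196): 5 bp
  [196,199): 3 bp
  [199,208): 9 bp
  [208,215): 7 bp
  [215,219): 4 bp
  [219,226): 7 bp
  [226,236): 10 bp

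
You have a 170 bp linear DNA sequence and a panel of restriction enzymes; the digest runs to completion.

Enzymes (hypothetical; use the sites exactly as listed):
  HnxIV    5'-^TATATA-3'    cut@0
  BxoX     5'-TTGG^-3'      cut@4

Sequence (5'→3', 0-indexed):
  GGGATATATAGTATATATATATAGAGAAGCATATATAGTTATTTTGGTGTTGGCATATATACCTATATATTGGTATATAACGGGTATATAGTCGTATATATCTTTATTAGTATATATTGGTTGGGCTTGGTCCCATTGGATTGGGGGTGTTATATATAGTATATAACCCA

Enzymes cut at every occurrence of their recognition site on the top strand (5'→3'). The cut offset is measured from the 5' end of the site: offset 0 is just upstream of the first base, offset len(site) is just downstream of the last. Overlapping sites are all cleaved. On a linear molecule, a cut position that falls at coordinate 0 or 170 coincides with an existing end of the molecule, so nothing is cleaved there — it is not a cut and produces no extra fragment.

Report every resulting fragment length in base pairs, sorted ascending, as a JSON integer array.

Site scan:
  HnxIV TATATA/0: at [4, 11, 13, 15, 17, 31, 55, 63, 73, 84, 94, 110, 150, 152, 159] ⇒ [4, 11, 13, 15, 17, 31, 55, 63, 73, 84, 94, 110, 150, 152, 159]
  BxoX TTGG/4: at [43, 49, 69, 116, 120, 126, 135, 140] ⇒ [47, 53, 73, 120, 124, 130, 139, 144]

Pooled cuts: [4, 11, 13, 15, 17, 31, 47, 53, 55, 63, 73, 84, 94, 110, 120, 124, 130, 139, 144, 150, 152, 159]

Fragments:
  [0,4): 4 bp
  [4,11): 7 bp
  [11,13): 2 bp
  [13,15): 2 bp
  [15,17): 2 bp
  [17,31): 14 bp
  [31,47): 16 bp
  [47,53): 6 bp
  [53,55): 2 bp
  [55,63): 8 bp
  [63,73): 10 bp
  [73,84): 11 bp
  [84,94): 10 bp
  [94,110): 16 bp
  [110,120): 10 bp
  [120,124): 4 bp
  [124,130): 6 bp
  [130,139): 9 bp
  [139,144): 5 bp
  [144,150): 6 bp
  [150,152): 2 bp
  [152,159): 7 bp
  [159,170): 11 bp

[2,2,2,2,2,4,4,5,6,6,6,7,7,8,9,10,10,10,11,11,14,16,16]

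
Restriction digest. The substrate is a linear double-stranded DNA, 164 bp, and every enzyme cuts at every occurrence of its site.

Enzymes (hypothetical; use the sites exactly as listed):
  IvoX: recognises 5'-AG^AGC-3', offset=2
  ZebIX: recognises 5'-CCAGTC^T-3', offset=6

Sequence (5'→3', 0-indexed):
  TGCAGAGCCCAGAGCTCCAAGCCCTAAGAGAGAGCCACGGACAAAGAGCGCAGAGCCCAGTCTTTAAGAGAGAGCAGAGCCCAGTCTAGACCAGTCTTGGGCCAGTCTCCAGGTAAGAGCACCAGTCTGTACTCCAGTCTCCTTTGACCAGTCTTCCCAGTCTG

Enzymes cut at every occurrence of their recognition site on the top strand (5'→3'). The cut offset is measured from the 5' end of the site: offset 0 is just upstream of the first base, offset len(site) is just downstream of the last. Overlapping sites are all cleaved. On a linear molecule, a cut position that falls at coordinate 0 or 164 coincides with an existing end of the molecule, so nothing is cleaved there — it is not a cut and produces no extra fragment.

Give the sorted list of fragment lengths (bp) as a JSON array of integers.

Per-enzyme occurrences:
  IvoX AGAGC/2: at [3, 10, 30, 44, 51, 70, 75, 115] ⇒ [5, 12, 32, 46, 53, 72, 77, 117]
  ZebIX CCAGTCT/6: at [56, 80, 90, 101, 121, 133, 147, 156] ⇒ [62, 86, 96, 107, 127, 139, 153, 162]

Pooled cuts: [5, 12, 32, 46, 53, 62, 72, 77, 86, 96, 107, 117, 127, 139, 153, 162]

Fragment lengths:
  [0,5): 5 bp
  [5,12): 7 bp
  [12,32): 20 bp
  [32,46): 14 bp
  [46,53): 7 bp
  [53,62): 9 bp
  [62,72): 10 bp
  [72,77): 5 bp
  [77,86): 9 bp
  [86,96): 10 bp
  [96,107): 11 bp
  [107,117): 10 bp
  [117,127): 10 bp
  [127,139): 12 bp
  [139,153): 14 bp
  [153,162): 9 bp
  [162,164): 2 bp

[2,5,5,7,7,9,9,9,10,10,10,10,11,12,14,14,20]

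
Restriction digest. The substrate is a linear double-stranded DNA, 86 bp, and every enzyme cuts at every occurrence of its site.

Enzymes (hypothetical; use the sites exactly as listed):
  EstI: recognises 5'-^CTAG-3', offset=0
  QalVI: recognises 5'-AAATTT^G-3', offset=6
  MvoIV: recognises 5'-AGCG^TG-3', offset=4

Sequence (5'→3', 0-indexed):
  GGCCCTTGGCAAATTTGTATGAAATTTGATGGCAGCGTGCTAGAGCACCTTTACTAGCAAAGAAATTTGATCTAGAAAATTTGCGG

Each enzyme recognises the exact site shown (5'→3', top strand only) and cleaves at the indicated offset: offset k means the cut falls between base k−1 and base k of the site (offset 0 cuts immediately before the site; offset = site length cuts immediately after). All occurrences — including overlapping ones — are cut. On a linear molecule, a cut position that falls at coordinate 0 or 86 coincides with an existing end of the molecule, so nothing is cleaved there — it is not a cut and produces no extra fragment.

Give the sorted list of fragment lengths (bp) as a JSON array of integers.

[2,3,4,10,11,11,14,15,16]

Scan for sites:
  EstI CTAG/0: at [39, 53, 71] ⇒ [39, 53, 71]
  QalVI AAATTTG/6: at [10, 21, 62, 76] ⇒ [16, 27, 68, 82]
  MvoIV AGCGTG/4: at [33] ⇒ [37]

All cut coordinates (distinct, sorted): [16, 27, 37, 39, 53, 68, 71, 82]

Fragments:
  [0,16): 16 bp
  [16,27): 11 bp
  [27,37): 10 bp
  [37,39): 2 bp
  [39,53): 14 bp
  [53,68): 15 bp
  [68,71): 3 bp
  [71,82): 11 bp
  [82,86): 4 bp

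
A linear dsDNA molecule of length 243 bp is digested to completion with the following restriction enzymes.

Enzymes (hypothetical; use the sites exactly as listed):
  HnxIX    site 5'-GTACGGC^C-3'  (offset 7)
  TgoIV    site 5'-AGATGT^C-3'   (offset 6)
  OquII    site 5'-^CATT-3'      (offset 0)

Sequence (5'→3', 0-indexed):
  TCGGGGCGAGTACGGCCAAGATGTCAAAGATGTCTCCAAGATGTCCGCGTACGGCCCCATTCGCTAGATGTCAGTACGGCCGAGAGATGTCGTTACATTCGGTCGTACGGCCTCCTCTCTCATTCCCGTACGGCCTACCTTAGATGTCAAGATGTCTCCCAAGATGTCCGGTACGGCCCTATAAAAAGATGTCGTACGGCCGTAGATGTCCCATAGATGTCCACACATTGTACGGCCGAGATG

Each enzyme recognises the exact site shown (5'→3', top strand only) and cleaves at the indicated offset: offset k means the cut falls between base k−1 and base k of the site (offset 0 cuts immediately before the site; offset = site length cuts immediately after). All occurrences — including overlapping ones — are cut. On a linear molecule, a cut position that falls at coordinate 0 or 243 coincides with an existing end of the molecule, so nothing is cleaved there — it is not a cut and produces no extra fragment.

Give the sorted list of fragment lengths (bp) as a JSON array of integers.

Site scan:
  HnxIX (GTACGGCC, off=7): starts [9, 48, 73, 104, 127, 170, 193, 229] → cuts [16, 55, 80, 111, 134, 177, 200, 236]
  TgoIV (AGATGTC, off=6): starts [18, 27, 38, 65, 84, 141, 149, 161, 186, 203, 214] → cuts [24, 33, 44, 71, 90, 147, 155, 167, 192, 209, 220]
  OquII (CATT, off=0): starts [57, 95, 120, 225] → cuts [57, 95, 120, 225]

All cut coordinates (distinct, sorted): [16, 24, 33, 44, 55, 57, 71, 80, 90, 95, 111, 120, 134, 147, 155, 167, 177, 192, 200, 209, 220, 225, 236]

Fragments:
  [0,16): 16 bp
  [16,24): 8 bp
  [24,33): 9 bp
  [33,44): 11 bp
  [44,55): 11 bp
  [55,57): 2 bp
  [57,71): 14 bp
  [71,80): 9 bp
  [80,90): 10 bp
  [90,95): 5 bp
  [95,111): 16 bp
  [111,120): 9 bp
  [120,134): 14 bp
  [134,147): 13 bp
  [147,155): 8 bp
  [155,167): 12 bp
  [167,177): 10 bp
  [177,192): 15 bp
  [192,200): 8 bp
  [200,209): 9 bp
  [209,220): 11 bp
  [220,225): 5 bp
  [225,236): 11 bp
  [236,243): 7 bp

[2,5,5,7,8,8,8,9,9,9,9,10,10,11,11,11,11,12,13,14,14,15,16,16]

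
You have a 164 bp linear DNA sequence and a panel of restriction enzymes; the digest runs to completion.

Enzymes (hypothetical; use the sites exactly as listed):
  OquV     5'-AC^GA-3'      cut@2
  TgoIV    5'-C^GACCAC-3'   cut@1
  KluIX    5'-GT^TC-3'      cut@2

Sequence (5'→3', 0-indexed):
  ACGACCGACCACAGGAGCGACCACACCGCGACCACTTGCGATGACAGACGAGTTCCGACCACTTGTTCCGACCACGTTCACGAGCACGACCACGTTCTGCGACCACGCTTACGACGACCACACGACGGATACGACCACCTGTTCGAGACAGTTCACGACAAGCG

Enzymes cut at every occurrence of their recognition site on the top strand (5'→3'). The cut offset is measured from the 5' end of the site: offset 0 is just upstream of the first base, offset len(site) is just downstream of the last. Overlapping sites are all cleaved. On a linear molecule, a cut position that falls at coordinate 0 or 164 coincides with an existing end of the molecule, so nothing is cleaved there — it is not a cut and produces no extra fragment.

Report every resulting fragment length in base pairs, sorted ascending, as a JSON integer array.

Per-enzyme occurrences:
  OquV (ACGA, off=2): starts [0, 47, 79, 85, 110, 113, 121, 130, 154] → cuts [2, 49, 81, 87, 112, 115, 123, 132, 156]
  TgoIV (CGACCAC, off=1): starts [5, 17, 28, 55, 68, 86, 99, 114, 131] → cuts [6, 18, 29, 56, 69, 87, 100, 115, 132]
  KluIX (GTTC, off=2): starts [51, 64, 75, 93, 140, 150] → cuts [53, 66, 77, 95, 142, 152]

Pooled cuts: [2, 6, 18, 29, 49, 53, 56, 66, 69, 77, 81, 87, 95, 100, 112, 115, 123, 132, 142, 152, 156]

Fragment lengths:
  [0,2): 2 bp
  [2,6): 4 bp
  [6,18): 12 bp
  [18,29): 11 bp
  [29,49): 20 bp
  [49,53): 4 bp
  [53,56): 3 bp
  [56,66): 10 bp
  [66,69): 3 bp
  [69,77): 8 bp
  [77,81): 4 bp
  [81,87): 6 bp
  [87,95): 8 bp
  [95,100): 5 bp
  [100,112): 12 bp
  [112,115): 3 bp
  [115,123): 8 bp
  [123,132): 9 bp
  [132,142): 10 bp
  [142,152): 10 bp
  [152,156): 4 bp
  [156,164): 8 bp

[2,3,3,3,4,4,4,4,5,6,8,8,8,8,9,10,10,10,11,12,12,20]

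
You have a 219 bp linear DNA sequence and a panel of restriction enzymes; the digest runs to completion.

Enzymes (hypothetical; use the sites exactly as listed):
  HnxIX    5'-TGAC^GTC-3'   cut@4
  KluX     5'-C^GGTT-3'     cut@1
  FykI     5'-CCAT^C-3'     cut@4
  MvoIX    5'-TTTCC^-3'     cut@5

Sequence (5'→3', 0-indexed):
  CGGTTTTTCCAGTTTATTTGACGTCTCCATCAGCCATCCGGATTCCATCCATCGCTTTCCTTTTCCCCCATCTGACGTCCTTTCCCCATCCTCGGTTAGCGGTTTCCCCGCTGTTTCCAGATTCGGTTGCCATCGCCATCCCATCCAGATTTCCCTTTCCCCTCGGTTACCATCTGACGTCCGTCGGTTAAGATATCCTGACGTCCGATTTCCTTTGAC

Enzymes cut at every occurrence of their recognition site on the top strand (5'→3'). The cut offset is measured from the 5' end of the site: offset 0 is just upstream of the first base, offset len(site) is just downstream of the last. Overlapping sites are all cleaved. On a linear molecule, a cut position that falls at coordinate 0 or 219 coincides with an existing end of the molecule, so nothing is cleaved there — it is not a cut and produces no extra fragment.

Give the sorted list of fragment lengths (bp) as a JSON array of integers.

[1,4,4,4,4,5,5,5,5,6,6,6,6,6,7,7,7,7,8,8,9,9,9,9,10,11,11,11,12,17]

Per-enzyme occurrences:
  HnxIX (TGACGTC, off=4): starts [18, 72, 174, 198] → cuts [22, 76, 178, 202]
  KluX (CGGTT, off=1): starts [0, 92, 99, 123, 163, 184] → cuts [1, 93, 100, 124, 164, 185]
  FykI (CCATC, off=4): starts [26, 33, 44, 48, 67, 85, 129, 135, 140, 169] → cuts [30, 37, 48, 52, 71, 89, 133, 139, 144, 173]
  MvoIX (TTTCC, off=5): starts [5, 55, 61, 80, 102, 113, 149, 155, 208] → cuts [10, 60, 66, 85, 107, 118, 154, 160, 213]

Pooled cuts: [1, 10, 22, 30, 37, 48, 52, 60, 66, 71, 76, 85, 89, 93, 100, 107, 118, 124, 133, 139, 144, 154, 160, 164, 173, 178, 185, 202, 213]

Fragment lengths:
  [0,1): 1 bp
  [1,10): 9 bp
  [10,22): 12 bp
  [22,30): 8 bp
  [30,37): 7 bp
  [37,48): 11 bp
  [48,52): 4 bp
  [52,60): 8 bp
  [60,66): 6 bp
  [66,71): 5 bp
  [71,76): 5 bp
  [76,85): 9 bp
  [85,89): 4 bp
  [89,93): 4 bp
  [93,100): 7 bp
  [100,107): 7 bp
  [107,118): 11 bp
  [118,124): 6 bp
  [124,133): 9 bp
  [133,139): 6 bp
  [139,144): 5 bp
  [144,154): 10 bp
  [154,160): 6 bp
  [160,164): 4 bp
  [164,173): 9 bp
  [173,178): 5 bp
  [178,185): 7 bp
  [185,202): 17 bp
  [202,213): 11 bp
  [213,219): 6 bp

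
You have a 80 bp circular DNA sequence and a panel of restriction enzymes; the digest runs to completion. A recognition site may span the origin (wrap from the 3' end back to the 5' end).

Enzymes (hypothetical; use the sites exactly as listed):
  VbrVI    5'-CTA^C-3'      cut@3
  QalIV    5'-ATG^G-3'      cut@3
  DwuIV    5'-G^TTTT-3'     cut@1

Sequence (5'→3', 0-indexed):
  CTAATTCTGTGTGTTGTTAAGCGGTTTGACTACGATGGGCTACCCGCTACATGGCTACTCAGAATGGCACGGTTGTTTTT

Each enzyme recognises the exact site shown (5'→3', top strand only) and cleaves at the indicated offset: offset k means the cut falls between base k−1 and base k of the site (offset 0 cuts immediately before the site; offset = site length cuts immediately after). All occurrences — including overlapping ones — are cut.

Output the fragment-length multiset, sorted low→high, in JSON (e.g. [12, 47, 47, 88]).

Site scan:
  VbrVI (CTAC, off=3): starts [29, 39, 46, 54] → cuts [32, 42, 49, 57]
  QalIV (ATGG, off=3): starts [34, 50, 63] → cuts [37, 53, 66]
  DwuIV (GTTTT, off=1): starts [74] → cuts [75]

Pooled cuts: [32, 37, 42, 49, 53, 57, 66, 75]

Fragments:
  32→37: 5 bp
  37→42: 5 bp
  42→49: 7 bp
  49→53: 4 bp
  53→57: 4 bp
  57→66: 9 bp
  66→75: 9 bp
  75→32 (wrap): 80-75+32 = 37 bp

[4,4,5,5,7,9,9,37]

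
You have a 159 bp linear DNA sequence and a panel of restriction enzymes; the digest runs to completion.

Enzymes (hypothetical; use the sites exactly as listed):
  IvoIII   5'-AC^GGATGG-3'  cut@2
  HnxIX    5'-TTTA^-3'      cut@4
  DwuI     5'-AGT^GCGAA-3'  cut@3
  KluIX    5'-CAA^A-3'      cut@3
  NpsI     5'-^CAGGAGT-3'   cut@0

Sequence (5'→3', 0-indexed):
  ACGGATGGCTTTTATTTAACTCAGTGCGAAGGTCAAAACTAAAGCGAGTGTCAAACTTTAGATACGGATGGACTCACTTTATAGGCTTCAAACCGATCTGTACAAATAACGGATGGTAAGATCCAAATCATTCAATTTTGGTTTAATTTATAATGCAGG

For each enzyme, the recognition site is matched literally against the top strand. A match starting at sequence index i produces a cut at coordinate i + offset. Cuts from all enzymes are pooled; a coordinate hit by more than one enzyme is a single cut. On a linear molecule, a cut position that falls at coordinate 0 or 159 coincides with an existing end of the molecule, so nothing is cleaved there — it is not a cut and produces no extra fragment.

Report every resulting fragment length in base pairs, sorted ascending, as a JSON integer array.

Per-enzyme occurrences:
  IvoIII ACGGATGG/2: at [0, 63, 108] ⇒ [2, 65, 110]
  HnxIX TTTA/4: at [10, 14, 56, 77, 141, 146] ⇒ [14, 18, 60, 81, 145, 150]
  DwuI AGTGCGAA/3: at [22] ⇒ [25]
  KluIX CAAA/3: at [33, 51, 88, 102, 123] ⇒ [36, 54, 91, 105, 126]
  NpsI (CAGGAGT, off=0): no sites

All cut coordinates (distinct, sorted): [2, 14, 18, 25, 36, 54, 60, 65, 81, 91, 105, 110, 126, 145, 150]

Fragment lengths:
  [0,2): 2 bp
  [2,14): 12 bp
  [14,18): 4 bp
  [18,25): 7 bp
  [25,36): 11 bp
  [36,54): 18 bp
  [54,60): 6 bp
  [60,65): 5 bp
  [65,81): 16 bp
  [81,91): 10 bp
  [91,105): 14 bp
  [105,110): 5 bp
  [110,126): 16 bp
  [126,145): 19 bp
  [145,150): 5 bp
  [150,159): 9 bp

[2,4,5,5,5,6,7,9,10,11,12,14,16,16,18,19]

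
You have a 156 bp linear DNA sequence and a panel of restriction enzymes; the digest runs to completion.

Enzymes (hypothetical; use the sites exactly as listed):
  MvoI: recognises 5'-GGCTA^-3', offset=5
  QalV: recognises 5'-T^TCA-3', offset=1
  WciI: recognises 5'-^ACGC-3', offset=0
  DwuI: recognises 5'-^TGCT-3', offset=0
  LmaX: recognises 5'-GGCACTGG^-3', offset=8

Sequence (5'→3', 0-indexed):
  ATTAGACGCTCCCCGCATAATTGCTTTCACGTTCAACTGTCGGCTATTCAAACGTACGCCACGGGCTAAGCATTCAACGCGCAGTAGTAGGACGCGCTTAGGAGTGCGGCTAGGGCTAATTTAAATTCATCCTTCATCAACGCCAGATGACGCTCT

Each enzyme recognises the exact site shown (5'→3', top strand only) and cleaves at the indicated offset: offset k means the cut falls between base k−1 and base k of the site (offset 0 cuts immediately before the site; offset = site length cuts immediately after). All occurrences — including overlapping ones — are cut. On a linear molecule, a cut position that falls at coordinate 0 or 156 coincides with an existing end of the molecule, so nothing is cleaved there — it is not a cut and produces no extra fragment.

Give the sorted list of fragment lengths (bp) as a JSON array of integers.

[1,3,5,5,5,6,6,6,7,7,8,8,10,13,14,15,16,21]

Site scan:
  MvoI (GGCTA, off=5): starts [41, 63, 107, 113] → cuts [46, 68, 112, 118]
  QalV (TTCA, off=1): starts [25, 31, 46, 72, 125, 132] → cuts [26, 32, 47, 73, 126, 133]
  WciI (ACGC, off=0): starts [5, 55, 76, 91, 139, 149] → cuts [5, 55, 76, 91, 139, 149]
  DwuI (TGCT, off=0): starts [21] → cuts [21]
  LmaX (GGCACTGG, off=8): no sites

Pooled cuts: [5, 21, 26, 32, 46, 47, 55, 68, 73, 76, 91, 112, 118, 126, 133, 139, 149]

Fragments:
  [0,5): 5 bp
  [5,21): 16 bp
  [21,26): 5 bp
  [26,32): 6 bp
  [32,46): 14 bp
  [46,47): 1 bp
  [47,55): 8 bp
  [55,68): 13 bp
  [68,73): 5 bp
  [73,76): 3 bp
  [76,91): 15 bp
  [91,112): 21 bp
  [112,118): 6 bp
  [118,126): 8 bp
  [126,133): 7 bp
  [133,139): 6 bp
  [139,149): 10 bp
  [149,156): 7 bp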